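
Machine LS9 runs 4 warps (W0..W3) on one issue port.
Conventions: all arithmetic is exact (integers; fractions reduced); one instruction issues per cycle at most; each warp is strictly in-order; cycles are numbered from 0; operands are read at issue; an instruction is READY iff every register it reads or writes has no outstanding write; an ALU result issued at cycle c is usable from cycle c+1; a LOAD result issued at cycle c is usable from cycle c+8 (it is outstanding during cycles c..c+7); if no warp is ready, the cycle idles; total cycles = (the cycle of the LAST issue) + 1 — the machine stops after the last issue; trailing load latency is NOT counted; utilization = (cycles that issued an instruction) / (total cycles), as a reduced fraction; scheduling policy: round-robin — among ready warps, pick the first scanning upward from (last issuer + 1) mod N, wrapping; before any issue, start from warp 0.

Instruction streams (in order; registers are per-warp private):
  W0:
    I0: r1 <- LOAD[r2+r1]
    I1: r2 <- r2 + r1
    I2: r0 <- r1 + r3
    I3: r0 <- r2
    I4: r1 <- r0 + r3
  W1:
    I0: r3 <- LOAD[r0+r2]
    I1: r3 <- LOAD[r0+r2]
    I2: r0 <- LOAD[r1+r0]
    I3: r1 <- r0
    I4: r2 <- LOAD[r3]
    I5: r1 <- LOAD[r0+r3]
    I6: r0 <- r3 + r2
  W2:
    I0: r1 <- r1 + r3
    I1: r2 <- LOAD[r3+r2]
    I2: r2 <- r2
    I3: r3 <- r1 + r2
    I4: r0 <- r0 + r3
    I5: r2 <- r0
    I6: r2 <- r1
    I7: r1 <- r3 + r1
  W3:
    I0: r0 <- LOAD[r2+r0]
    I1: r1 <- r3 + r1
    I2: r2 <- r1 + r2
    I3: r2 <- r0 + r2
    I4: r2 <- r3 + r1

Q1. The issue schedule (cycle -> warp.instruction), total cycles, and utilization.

cycle 0: W0.I0
cycle 1: W1.I0
cycle 2: W2.I0
cycle 3: W3.I0
cycle 4: W2.I1
cycle 5: W3.I1
cycle 6: W3.I2
cycle 7: idle
cycle 8: W0.I1
cycle 9: W1.I1
cycle 10: W0.I2
cycle 11: W1.I2
cycle 12: W2.I2
cycle 13: W3.I3
cycle 14: W0.I3
cycle 15: W2.I3
cycle 16: W3.I4
cycle 17: W0.I4
cycle 18: W2.I4
cycle 19: W1.I3
cycle 20: W2.I5
cycle 21: W1.I4
cycle 22: W2.I6
cycle 23: W1.I5
cycle 24: W2.I7
cycle 25: idle
cycle 26: idle
cycle 27: idle
cycle 28: idle
cycle 29: W1.I6

Answer: 30 cycles, utilization 5/6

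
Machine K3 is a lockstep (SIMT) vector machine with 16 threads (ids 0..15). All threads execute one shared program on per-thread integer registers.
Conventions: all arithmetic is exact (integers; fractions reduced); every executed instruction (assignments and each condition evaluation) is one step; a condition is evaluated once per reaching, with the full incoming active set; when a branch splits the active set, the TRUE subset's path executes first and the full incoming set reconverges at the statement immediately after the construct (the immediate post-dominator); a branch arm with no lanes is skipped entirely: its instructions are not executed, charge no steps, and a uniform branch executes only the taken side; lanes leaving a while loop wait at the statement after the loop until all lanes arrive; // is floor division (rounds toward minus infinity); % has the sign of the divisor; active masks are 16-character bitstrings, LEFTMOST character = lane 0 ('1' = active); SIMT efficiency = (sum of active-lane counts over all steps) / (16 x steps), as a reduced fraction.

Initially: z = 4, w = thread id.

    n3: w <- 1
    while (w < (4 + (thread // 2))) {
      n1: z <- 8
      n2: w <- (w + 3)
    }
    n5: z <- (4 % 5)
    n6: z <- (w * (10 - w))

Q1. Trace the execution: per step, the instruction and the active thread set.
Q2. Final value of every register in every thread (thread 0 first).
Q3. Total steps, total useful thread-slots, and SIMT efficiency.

step 0: w <- 1                       1111111111111111
step 1: eval (w < (4 + (thread // 2))) 1111111111111111
step 2: z <- 8                       1111111111111111
step 3: w <- (w + 3)                 1111111111111111
step 4: eval (w < (4 + (thread // 2))) 1111111111111111
step 5: z <- 8                       0011111111111111
step 6: w <- (w + 3)                 0011111111111111
step 7: eval (w < (4 + (thread // 2))) 0011111111111111
step 8: z <- 8                       0000000011111111
step 9: w <- (w + 3)                 0000000011111111
step 10: eval (w < (4 + (thread // 2))) 0000000011111111
step 11: z <- 8                       0000000000000011
step 12: w <- (w + 3)                 0000000000000011
step 13: eval (w < (4 + (thread // 2))) 0000000000000011
step 14: z <- (4 % 5)                 1111111111111111
step 15: z <- (w * (10 - w))          1111111111111111

Answer: 16 steps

z: 24,24,21,21,21,21,21,21,0,0,0,0,0,0,-39,-39
w: 4,4,7,7,7,7,7,7,10,10,10,10,10,10,13,13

steps = 16; useful = 184; efficiency = 184/256 = 23/32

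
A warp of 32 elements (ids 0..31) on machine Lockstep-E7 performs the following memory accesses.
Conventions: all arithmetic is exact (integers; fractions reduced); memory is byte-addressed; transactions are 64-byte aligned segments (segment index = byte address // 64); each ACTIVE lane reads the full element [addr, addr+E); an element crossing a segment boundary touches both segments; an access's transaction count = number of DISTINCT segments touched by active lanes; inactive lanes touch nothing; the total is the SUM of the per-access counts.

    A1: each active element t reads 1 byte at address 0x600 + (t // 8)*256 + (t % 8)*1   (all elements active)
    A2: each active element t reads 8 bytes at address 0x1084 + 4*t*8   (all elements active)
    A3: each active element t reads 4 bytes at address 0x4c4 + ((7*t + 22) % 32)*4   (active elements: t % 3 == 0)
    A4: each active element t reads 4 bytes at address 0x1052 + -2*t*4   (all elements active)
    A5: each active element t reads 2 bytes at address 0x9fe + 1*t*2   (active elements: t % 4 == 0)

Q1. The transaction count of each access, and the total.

A1: 4 transactions
A2: 16 transactions
A3: 3 transactions
A4: 5 transactions
A5: 2 transactions

Answer: 4,16,3,5,2; total 30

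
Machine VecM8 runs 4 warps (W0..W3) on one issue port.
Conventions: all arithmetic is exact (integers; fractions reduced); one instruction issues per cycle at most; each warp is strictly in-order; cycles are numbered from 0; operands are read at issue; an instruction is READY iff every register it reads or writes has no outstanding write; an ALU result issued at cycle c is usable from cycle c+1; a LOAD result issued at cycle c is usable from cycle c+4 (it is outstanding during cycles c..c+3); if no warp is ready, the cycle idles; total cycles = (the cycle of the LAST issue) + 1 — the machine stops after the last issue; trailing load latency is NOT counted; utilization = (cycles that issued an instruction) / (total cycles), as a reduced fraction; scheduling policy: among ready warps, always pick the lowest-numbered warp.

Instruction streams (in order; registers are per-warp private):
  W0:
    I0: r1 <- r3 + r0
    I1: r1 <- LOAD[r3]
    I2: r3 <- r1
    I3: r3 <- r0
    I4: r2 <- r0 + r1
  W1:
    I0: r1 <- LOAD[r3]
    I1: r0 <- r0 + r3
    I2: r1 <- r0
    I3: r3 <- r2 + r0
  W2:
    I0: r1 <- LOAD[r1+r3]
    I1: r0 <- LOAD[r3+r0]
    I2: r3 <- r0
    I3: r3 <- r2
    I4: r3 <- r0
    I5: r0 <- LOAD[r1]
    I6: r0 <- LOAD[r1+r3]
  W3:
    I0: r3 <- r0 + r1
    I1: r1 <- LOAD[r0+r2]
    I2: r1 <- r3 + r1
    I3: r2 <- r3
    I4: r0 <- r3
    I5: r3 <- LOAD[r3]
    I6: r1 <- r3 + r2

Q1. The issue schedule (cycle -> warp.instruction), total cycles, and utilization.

cycle 0: W0.I0
cycle 1: W0.I1
cycle 2: W1.I0
cycle 3: W1.I1
cycle 4: W2.I0
cycle 5: W0.I2
cycle 6: W0.I3
cycle 7: W0.I4
cycle 8: W1.I2
cycle 9: W1.I3
cycle 10: W2.I1
cycle 11: W3.I0
cycle 12: W3.I1
cycle 13: idle
cycle 14: W2.I2
cycle 15: W2.I3
cycle 16: W2.I4
cycle 17: W2.I5
cycle 18: W3.I2
cycle 19: W3.I3
cycle 20: W3.I4
cycle 21: W2.I6
cycle 22: W3.I5
cycle 23: idle
cycle 24: idle
cycle 25: idle
cycle 26: W3.I6

Answer: 27 cycles, utilization 23/27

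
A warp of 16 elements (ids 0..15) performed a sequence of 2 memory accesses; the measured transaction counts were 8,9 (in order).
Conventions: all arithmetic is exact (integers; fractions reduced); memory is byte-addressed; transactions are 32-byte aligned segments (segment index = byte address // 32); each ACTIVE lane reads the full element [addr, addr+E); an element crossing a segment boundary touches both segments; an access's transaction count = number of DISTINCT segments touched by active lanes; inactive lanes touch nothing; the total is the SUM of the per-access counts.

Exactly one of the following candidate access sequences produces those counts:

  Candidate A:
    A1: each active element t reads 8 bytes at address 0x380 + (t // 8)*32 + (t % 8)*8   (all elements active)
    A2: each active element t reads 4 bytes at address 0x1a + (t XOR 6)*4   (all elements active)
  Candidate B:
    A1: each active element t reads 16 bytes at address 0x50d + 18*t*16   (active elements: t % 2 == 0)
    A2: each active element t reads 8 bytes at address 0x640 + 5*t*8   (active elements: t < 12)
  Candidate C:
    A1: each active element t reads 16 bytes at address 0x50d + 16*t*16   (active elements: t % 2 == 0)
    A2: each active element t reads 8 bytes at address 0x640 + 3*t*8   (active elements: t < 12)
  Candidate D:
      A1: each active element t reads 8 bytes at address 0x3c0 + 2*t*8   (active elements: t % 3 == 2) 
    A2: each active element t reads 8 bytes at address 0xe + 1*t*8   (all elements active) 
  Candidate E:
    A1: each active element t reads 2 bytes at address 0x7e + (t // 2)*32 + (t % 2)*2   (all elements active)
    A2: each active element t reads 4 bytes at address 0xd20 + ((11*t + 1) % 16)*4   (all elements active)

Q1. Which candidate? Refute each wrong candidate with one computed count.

A: A1 gives 3 transactions, not 8
B: A2 gives 12 transactions, not 9
D: A1 gives 5 transactions, not 8
E: A1 gives 9 transactions, not 8
C: all counts match (8,9)

Answer: C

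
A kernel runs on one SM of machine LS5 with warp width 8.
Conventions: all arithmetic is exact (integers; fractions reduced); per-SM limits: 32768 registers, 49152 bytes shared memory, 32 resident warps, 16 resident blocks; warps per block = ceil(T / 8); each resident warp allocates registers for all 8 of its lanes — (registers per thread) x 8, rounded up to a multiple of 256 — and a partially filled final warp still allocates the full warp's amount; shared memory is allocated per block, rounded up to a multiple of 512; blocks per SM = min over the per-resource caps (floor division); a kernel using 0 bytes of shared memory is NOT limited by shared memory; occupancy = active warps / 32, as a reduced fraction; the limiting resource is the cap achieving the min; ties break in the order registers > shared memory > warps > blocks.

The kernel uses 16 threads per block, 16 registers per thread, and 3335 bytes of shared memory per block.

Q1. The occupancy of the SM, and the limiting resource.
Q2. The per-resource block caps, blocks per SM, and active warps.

Answer: occupancy 13/16, limited by shared memory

registers: 64 blocks
shared memory: 13 blocks
warps: 16 blocks
blocks: 16 blocks

Answer: 13 blocks, 26 active warps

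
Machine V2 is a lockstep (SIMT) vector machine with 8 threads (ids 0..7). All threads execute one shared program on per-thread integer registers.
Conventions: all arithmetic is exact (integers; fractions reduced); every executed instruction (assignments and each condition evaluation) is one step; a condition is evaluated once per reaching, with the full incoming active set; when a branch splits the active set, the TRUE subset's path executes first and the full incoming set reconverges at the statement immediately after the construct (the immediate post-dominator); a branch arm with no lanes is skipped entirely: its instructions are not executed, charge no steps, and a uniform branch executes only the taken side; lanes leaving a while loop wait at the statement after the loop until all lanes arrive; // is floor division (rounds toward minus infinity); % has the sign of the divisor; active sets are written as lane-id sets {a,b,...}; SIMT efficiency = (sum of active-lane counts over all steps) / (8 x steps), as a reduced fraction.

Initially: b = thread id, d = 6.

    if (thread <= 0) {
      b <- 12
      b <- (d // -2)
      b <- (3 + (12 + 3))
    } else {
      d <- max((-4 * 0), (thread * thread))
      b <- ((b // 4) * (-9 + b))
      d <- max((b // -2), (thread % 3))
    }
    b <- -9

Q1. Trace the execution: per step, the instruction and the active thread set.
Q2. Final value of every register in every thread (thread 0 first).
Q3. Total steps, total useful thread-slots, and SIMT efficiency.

step 0: eval (thread <= 0)           {0,1,2,3,4,5,6,7}
step 1: b <- 12                      {0}
step 2: b <- (d // -2)               {0}
step 3: b <- (3 + (12 + 3))          {0}
step 4: d <- max((-4 * 0), (thread * thread)) {1,2,3,4,5,6,7}
step 5: b <- ((b // 4) * (-9 + b))   {1,2,3,4,5,6,7}
step 6: d <- max((b // -2), (thread % 3)) {1,2,3,4,5,6,7}
step 7: b <- -9                      {0,1,2,3,4,5,6,7}

Answer: 8 steps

b: -9,-9,-9,-9,-9,-9,-9,-9
d: 6,1,2,0,2,2,1,1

steps = 8; useful = 40; efficiency = 40/64 = 5/8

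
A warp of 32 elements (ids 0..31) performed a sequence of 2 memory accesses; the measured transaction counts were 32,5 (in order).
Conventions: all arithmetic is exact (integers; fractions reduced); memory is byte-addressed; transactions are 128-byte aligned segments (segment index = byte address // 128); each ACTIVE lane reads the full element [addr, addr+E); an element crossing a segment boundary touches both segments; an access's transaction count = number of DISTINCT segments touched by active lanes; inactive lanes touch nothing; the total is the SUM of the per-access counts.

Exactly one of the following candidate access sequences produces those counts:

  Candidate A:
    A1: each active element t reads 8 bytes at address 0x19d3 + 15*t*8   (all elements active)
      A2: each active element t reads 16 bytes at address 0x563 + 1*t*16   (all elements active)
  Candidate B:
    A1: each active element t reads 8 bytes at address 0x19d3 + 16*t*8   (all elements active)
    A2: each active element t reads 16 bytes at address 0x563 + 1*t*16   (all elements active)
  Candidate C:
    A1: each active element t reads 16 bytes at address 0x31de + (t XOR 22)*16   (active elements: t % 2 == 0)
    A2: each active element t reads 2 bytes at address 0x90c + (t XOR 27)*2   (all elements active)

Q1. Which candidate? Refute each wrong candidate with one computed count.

A: A1 gives 30 transactions, not 32
C: A1 gives 5 transactions, not 32
B: all counts match (32,5)

Answer: B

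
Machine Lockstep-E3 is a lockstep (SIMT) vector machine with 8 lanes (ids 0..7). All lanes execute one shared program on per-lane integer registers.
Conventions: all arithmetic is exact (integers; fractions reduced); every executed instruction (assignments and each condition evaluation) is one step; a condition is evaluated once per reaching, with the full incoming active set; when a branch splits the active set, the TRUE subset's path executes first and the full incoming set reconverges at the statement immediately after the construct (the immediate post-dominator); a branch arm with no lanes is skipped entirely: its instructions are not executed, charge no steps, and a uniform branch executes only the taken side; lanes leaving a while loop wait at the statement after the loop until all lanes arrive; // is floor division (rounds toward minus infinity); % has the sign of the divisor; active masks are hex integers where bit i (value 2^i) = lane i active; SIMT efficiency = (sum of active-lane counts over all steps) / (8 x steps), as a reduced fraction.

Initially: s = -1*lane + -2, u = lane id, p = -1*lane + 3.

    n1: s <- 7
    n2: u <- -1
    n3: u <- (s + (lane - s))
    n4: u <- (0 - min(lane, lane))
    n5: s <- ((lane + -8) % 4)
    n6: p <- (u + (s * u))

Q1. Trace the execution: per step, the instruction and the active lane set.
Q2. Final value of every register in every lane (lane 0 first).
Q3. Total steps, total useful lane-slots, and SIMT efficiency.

step 0: s <- 7                       0xff
step 1: u <- -1                      0xff
step 2: u <- (s + (lane - s))        0xff
step 3: u <- (0 - min(lane, lane))   0xff
step 4: s <- ((lane + -8) % 4)       0xff
step 5: p <- (u + (s * u))           0xff

Answer: 6 steps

s: 0,1,2,3,0,1,2,3
u: 0,-1,-2,-3,-4,-5,-6,-7
p: 0,-2,-6,-12,-4,-10,-18,-28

steps = 6; useful = 48; efficiency = 48/48 = 1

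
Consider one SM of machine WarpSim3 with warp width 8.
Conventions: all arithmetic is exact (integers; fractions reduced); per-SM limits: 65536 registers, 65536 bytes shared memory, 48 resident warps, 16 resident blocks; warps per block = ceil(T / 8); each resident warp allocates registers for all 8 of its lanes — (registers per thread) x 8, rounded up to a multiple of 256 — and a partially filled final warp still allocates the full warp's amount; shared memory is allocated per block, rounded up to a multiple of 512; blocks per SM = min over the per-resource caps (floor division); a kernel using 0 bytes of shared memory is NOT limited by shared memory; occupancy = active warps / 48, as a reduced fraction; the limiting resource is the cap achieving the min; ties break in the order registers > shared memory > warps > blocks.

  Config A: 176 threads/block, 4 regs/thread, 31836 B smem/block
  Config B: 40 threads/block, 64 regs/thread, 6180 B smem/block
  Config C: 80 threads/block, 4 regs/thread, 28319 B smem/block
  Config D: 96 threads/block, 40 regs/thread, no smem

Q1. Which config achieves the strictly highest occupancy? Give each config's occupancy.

occupancies: A 11/12, B 15/16, C 5/12, D 1

Answer: D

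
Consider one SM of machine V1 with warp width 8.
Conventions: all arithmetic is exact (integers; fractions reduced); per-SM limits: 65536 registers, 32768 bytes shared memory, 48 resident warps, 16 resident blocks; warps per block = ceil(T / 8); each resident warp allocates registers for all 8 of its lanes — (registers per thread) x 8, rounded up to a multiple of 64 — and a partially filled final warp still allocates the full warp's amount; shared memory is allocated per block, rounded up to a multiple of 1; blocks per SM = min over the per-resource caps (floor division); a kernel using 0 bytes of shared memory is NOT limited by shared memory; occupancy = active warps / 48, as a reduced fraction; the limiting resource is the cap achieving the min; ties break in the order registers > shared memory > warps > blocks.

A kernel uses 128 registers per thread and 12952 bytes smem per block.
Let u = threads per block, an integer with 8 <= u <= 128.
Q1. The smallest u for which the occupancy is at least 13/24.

Answer: u = 97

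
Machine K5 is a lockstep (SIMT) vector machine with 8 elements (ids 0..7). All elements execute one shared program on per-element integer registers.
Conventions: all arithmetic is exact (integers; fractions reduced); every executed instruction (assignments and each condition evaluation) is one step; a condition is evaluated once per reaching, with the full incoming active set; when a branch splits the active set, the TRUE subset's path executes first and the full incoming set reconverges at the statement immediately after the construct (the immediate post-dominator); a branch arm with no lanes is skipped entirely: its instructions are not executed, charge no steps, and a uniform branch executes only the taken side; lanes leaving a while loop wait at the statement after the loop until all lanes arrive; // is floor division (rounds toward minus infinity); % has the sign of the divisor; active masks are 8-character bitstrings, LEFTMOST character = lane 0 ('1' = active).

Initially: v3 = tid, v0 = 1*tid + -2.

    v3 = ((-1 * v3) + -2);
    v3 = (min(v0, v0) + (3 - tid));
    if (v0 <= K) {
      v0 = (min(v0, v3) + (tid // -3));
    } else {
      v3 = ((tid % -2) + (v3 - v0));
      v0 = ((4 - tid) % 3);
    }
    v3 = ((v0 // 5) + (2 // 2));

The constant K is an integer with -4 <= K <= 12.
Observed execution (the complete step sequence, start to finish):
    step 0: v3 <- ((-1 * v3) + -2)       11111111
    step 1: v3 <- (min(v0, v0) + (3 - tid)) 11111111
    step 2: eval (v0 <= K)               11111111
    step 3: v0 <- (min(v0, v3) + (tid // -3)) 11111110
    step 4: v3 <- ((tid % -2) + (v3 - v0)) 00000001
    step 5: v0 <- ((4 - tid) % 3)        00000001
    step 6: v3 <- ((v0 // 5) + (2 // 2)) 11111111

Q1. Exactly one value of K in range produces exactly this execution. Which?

Answer: K = 4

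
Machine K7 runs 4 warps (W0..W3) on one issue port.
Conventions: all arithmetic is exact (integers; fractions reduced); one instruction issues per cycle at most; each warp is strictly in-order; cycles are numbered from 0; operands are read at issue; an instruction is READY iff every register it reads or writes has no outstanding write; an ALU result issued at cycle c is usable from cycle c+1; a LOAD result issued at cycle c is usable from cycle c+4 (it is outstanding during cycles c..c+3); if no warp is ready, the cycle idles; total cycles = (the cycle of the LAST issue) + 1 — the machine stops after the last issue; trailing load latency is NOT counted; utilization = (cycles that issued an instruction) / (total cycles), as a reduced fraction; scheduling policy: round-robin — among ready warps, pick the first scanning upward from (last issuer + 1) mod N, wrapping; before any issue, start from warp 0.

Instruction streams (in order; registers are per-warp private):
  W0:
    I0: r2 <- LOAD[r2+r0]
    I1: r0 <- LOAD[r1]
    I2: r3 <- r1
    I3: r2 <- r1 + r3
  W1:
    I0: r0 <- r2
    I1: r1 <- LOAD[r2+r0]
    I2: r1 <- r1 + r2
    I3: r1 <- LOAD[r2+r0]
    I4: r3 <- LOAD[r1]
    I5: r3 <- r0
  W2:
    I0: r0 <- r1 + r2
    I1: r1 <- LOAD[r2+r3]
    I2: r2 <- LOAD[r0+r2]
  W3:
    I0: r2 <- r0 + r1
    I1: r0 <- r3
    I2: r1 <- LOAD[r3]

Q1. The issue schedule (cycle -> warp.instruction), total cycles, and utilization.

cycle 0: W0.I0
cycle 1: W1.I0
cycle 2: W2.I0
cycle 3: W3.I0
cycle 4: W0.I1
cycle 5: W1.I1
cycle 6: W2.I1
cycle 7: W3.I1
cycle 8: W0.I2
cycle 9: W1.I2
cycle 10: W2.I2
cycle 11: W3.I2
cycle 12: W0.I3
cycle 13: W1.I3
cycle 14: idle
cycle 15: idle
cycle 16: idle
cycle 17: W1.I4
cycle 18: idle
cycle 19: idle
cycle 20: idle
cycle 21: W1.I5

Answer: 22 cycles, utilization 8/11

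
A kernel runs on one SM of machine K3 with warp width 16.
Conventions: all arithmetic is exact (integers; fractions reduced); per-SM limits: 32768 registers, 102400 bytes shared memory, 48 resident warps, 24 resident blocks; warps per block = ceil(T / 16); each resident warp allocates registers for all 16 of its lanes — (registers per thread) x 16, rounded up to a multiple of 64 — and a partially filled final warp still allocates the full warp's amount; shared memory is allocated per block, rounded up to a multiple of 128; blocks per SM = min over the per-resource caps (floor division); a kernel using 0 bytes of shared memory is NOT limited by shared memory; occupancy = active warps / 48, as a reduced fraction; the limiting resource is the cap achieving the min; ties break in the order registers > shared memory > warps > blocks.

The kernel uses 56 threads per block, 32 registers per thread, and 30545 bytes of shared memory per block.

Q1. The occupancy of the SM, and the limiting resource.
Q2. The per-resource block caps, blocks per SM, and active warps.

Answer: occupancy 1/4, limited by shared memory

registers: 16 blocks
shared memory: 3 blocks
warps: 12 blocks
blocks: 24 blocks

Answer: 3 blocks, 12 active warps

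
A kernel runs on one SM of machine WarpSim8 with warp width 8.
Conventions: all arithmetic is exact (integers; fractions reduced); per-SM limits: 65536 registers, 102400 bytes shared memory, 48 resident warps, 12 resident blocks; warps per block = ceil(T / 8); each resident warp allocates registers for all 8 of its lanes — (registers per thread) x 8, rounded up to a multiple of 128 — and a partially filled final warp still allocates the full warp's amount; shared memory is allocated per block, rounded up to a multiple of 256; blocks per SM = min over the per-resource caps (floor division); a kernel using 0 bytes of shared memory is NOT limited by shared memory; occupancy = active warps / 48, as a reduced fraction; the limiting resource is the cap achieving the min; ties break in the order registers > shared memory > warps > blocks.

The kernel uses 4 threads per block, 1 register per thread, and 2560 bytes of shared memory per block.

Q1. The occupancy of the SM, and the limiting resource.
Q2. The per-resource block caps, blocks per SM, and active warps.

Answer: occupancy 1/4, limited by blocks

registers: 512 blocks
shared memory: 40 blocks
warps: 48 blocks
blocks: 12 blocks

Answer: 12 blocks, 12 active warps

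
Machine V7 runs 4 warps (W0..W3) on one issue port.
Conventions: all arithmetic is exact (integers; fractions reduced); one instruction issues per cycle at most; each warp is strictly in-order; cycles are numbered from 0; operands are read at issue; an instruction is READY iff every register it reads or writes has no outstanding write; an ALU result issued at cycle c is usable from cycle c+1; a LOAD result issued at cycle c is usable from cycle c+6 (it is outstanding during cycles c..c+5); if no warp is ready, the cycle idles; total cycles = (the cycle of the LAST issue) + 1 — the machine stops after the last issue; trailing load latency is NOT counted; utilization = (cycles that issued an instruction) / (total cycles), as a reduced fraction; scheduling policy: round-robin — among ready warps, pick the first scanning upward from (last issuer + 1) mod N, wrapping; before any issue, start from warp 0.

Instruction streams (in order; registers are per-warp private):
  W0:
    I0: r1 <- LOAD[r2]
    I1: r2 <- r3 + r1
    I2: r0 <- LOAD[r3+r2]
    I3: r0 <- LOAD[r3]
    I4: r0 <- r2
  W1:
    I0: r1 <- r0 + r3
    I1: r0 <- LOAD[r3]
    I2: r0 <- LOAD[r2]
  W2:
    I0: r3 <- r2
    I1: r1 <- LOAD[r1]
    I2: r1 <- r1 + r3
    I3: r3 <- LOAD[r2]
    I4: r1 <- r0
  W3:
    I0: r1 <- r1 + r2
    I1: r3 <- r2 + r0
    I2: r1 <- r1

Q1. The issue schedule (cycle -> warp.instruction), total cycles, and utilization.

cycle 0: W0.I0
cycle 1: W1.I0
cycle 2: W2.I0
cycle 3: W3.I0
cycle 4: W1.I1
cycle 5: W2.I1
cycle 6: W3.I1
cycle 7: W0.I1
cycle 8: W3.I2
cycle 9: W0.I2
cycle 10: W1.I2
cycle 11: W2.I2
cycle 12: W2.I3
cycle 13: W2.I4
cycle 14: idle
cycle 15: W0.I3
cycle 16: idle
cycle 17: idle
cycle 18: idle
cycle 19: idle
cycle 20: idle
cycle 21: W0.I4

Answer: 22 cycles, utilization 8/11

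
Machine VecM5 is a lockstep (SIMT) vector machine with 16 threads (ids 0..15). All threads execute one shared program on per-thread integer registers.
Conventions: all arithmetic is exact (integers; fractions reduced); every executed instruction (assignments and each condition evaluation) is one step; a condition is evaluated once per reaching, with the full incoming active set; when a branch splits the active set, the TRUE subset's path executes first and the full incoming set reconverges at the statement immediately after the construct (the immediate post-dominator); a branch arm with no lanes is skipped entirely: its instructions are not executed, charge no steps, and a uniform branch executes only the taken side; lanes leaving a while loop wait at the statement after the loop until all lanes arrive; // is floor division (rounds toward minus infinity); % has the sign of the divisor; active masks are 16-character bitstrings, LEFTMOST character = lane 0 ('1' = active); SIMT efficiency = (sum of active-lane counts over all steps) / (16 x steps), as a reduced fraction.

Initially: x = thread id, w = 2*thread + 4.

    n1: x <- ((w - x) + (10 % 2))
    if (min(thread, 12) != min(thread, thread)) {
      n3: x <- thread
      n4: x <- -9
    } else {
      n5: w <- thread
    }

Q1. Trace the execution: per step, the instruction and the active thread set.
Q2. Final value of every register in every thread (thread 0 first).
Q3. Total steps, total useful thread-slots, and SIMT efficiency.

step 0: x <- ((w - x) + (10 % 2))    1111111111111111
step 1: eval (min(thread, 12) != min(thread, thread)) 1111111111111111
step 2: x <- thread                  0000000000000111
step 3: x <- -9                      0000000000000111
step 4: w <- thread                  1111111111111000

Answer: 5 steps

x: 4,5,6,7,8,9,10,11,12,13,14,15,16,-9,-9,-9
w: 0,1,2,3,4,5,6,7,8,9,10,11,12,30,32,34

steps = 5; useful = 51; efficiency = 51/80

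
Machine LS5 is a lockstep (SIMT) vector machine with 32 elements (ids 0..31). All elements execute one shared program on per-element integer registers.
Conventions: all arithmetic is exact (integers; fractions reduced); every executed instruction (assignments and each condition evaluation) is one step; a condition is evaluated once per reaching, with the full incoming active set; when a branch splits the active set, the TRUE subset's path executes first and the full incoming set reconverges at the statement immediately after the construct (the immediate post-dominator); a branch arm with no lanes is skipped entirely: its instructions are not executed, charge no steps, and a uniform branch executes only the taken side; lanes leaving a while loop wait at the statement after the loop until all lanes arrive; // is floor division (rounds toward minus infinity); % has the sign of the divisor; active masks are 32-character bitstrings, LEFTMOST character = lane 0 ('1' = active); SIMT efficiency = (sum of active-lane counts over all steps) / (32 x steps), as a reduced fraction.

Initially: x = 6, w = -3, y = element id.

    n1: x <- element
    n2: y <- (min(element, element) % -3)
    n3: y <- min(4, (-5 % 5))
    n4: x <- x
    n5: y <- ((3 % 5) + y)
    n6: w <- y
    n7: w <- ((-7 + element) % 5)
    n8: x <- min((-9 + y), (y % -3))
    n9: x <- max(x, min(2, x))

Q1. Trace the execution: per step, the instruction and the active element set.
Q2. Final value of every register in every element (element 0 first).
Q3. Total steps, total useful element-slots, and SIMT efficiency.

step 0: x <- element                 11111111111111111111111111111111
step 1: y <- (min(element, element) % -3) 11111111111111111111111111111111
step 2: y <- min(4, (-5 % 5))        11111111111111111111111111111111
step 3: x <- x                       11111111111111111111111111111111
step 4: y <- ((3 % 5) + y)           11111111111111111111111111111111
step 5: w <- y                       11111111111111111111111111111111
step 6: w <- ((-7 + element) % 5)    11111111111111111111111111111111
step 7: x <- min((-9 + y), (y % -3)) 11111111111111111111111111111111
step 8: x <- max(x, min(2, x))       11111111111111111111111111111111

Answer: 9 steps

x: -6,-6,-6,-6,-6,-6,-6,-6,-6,-6,-6,-6,-6,-6,-6,-6,-6,-6,-6,-6,-6,-6,-6,-6,-6,-6,-6,-6,-6,-6,-6,-6
w: 3,4,0,1,2,3,4,0,1,2,3,4,0,1,2,3,4,0,1,2,3,4,0,1,2,3,4,0,1,2,3,4
y: 3,3,3,3,3,3,3,3,3,3,3,3,3,3,3,3,3,3,3,3,3,3,3,3,3,3,3,3,3,3,3,3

steps = 9; useful = 288; efficiency = 288/288 = 1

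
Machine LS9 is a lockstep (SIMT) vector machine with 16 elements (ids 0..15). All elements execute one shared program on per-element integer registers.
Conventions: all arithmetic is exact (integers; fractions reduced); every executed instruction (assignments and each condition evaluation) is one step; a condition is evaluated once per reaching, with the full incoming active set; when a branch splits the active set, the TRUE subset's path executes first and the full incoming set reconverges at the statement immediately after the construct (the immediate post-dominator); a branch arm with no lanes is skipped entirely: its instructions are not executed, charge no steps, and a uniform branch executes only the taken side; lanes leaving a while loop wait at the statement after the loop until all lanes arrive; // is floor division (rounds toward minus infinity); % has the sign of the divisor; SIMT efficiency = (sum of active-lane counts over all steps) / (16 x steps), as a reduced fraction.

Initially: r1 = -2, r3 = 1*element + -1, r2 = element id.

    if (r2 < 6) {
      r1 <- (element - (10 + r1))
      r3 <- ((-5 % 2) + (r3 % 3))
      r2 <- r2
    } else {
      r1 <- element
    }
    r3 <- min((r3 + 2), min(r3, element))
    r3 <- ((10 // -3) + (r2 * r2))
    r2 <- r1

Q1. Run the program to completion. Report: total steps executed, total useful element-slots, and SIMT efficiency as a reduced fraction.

Answer: 8 steps, 92 useful, 23/32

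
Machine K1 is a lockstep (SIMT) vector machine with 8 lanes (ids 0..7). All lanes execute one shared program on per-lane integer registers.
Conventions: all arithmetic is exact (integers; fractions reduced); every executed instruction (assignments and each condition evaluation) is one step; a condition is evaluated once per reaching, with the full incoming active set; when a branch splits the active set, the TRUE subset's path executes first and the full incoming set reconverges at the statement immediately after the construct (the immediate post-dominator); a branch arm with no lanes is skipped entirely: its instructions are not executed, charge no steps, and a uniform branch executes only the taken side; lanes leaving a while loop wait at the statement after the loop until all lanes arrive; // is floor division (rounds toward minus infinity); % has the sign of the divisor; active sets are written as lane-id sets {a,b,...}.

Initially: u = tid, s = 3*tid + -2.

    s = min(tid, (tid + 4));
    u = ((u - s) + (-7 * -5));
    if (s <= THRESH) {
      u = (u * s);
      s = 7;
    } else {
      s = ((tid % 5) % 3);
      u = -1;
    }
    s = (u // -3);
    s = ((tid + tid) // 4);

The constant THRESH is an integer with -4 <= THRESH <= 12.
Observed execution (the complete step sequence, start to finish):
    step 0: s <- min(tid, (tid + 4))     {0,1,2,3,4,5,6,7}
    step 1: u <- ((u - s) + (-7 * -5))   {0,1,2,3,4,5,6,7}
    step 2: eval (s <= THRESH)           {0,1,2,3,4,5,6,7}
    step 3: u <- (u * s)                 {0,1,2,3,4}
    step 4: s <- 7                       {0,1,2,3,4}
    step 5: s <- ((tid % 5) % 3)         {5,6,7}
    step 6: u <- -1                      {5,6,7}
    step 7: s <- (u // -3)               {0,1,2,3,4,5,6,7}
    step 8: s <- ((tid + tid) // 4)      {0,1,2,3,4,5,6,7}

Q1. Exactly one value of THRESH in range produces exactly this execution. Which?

Answer: THRESH = 4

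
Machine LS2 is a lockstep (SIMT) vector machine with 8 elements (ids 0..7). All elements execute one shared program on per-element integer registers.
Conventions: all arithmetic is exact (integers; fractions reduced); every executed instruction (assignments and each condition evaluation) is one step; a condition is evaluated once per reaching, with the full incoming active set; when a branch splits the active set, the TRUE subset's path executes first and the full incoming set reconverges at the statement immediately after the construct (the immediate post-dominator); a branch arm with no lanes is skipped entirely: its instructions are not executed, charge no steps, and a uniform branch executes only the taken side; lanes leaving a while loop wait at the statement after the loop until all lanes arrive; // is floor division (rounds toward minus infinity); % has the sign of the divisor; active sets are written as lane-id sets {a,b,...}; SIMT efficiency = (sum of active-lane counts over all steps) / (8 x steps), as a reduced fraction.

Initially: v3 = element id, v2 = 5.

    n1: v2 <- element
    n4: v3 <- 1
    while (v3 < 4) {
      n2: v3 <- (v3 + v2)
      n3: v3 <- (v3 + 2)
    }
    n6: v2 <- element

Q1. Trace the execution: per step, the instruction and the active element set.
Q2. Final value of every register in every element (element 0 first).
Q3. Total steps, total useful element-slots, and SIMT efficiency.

step 0: v2 <- element                {0,1,2,3,4,5,6,7}
step 1: v3 <- 1                      {0,1,2,3,4,5,6,7}
step 2: eval (v3 < 4)                {0,1,2,3,4,5,6,7}
step 3: v3 <- (v3 + v2)              {0,1,2,3,4,5,6,7}
step 4: v3 <- (v3 + 2)               {0,1,2,3,4,5,6,7}
step 5: eval (v3 < 4)                {0,1,2,3,4,5,6,7}
step 6: v3 <- (v3 + v2)              {0}
step 7: v3 <- (v3 + 2)               {0}
step 8: eval (v3 < 4)                {0}
step 9: v2 <- element                {0,1,2,3,4,5,6,7}

Answer: 10 steps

v3: 5,4,5,6,7,8,9,10
v2: 0,1,2,3,4,5,6,7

steps = 10; useful = 59; efficiency = 59/80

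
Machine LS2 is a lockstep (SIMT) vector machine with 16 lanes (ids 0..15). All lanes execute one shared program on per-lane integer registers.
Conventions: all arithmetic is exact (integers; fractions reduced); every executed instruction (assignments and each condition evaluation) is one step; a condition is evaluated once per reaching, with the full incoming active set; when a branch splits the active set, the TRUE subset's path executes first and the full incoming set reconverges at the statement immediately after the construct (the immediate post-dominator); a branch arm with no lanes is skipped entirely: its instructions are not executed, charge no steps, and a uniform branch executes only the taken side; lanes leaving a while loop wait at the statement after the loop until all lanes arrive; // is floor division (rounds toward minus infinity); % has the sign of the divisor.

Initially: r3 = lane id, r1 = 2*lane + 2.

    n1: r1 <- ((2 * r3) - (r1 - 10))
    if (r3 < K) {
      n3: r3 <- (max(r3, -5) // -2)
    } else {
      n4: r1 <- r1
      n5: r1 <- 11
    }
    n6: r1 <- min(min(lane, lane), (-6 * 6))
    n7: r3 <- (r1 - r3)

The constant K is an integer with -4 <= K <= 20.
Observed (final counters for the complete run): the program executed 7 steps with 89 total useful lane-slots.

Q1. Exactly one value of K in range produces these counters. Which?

Answer: K = 7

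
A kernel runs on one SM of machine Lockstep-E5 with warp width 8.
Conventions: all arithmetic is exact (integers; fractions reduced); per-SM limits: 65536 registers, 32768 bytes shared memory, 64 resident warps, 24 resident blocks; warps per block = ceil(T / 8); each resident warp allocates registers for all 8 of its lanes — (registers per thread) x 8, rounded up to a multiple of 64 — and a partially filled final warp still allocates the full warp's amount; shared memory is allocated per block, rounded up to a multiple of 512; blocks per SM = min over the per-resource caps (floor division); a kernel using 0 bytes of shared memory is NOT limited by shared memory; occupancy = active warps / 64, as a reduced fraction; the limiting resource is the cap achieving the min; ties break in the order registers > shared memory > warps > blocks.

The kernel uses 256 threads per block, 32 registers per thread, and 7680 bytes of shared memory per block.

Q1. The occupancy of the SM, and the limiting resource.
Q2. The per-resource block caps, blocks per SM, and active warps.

Answer: occupancy 1, limited by warps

registers: 8 blocks
shared memory: 4 blocks
warps: 2 blocks
blocks: 24 blocks

Answer: 2 blocks, 64 active warps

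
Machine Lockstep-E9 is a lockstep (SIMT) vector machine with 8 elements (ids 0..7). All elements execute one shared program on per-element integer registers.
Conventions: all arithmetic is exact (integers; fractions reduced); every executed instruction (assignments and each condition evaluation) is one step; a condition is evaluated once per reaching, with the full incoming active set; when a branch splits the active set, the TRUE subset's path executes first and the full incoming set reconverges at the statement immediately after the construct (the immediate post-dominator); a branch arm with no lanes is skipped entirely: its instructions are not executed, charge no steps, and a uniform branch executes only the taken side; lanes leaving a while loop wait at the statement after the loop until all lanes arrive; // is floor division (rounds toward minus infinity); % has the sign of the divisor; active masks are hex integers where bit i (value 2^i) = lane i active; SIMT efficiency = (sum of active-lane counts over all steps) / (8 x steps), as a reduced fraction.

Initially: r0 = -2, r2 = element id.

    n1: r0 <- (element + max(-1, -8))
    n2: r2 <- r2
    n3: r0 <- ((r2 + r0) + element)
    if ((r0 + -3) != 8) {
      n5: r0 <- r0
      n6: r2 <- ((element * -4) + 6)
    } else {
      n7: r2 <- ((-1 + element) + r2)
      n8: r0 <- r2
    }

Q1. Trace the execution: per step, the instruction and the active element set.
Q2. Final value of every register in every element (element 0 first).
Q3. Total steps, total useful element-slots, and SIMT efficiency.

step 0: r0 <- (element + max(-1, -8)) 0xff
step 1: r2 <- r2                     0xff
step 2: r0 <- ((r2 + r0) + element)  0xff
step 3: eval ((r0 + -3) != 8)        0xff
step 4: r0 <- r0                     0xef
step 5: r2 <- ((element * -4) + 6)   0xef
step 6: r2 <- ((-1 + element) + r2)  0x10
step 7: r0 <- r2                     0x10

Answer: 8 steps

r0: -1,2,5,8,7,14,17,20
r2: 6,2,-2,-6,7,-14,-18,-22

steps = 8; useful = 48; efficiency = 48/64 = 3/4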